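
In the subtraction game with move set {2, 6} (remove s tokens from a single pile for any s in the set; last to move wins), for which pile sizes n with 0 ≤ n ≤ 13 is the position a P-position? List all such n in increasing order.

Compute g(0), g(1), … for moves {2, 6}:
k:     0  1  2  3  4  5  6  7  8  9 10 11 12 13
g(k):  0  0  1  1  0  0  1  1  0  0  1  1  0  0
The P-positions (g = 0) in 0..13 are 0, 1, 4, 5, 8, 9, 12, 13.

0, 1, 4, 5, 8, 9, 12, 13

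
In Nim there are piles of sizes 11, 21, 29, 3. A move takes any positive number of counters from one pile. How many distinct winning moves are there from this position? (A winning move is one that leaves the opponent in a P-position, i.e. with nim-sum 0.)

0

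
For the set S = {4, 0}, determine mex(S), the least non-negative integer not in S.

1

0 is in the set but 1 is not, so the mex is 1.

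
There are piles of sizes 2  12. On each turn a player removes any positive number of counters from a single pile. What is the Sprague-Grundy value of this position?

14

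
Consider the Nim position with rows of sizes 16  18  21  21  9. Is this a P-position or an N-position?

N-position

Nim-sum: 16 ⊕ 18 ⊕ 21 ⊕ 21 ⊕ 9 = 11.
The nim-sum is 11 ≠ 0, so this is an N-position: the player to move can win.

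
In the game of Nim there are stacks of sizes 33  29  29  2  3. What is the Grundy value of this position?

Compute the nim-sum pairwise:
33 XOR 29 = 60
60 XOR 29 = 33
33 XOR 2 = 35
35 XOR 3 = 32

32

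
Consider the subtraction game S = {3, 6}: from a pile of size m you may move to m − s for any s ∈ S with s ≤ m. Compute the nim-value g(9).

Build the Grundy sequence with g(k) = mex{g(k−s) : s ∈ {3, 6}, s ≤ k}:
k:     0  1  2  3  4  5  6  7  8  9
g(k):  0  0  0  1  1  1  2  2  2  0
So g(9) = 0.

0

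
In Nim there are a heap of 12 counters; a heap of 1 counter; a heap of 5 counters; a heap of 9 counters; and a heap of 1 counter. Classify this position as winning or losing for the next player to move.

Losing position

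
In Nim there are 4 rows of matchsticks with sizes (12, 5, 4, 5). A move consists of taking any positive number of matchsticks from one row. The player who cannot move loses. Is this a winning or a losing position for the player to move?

Winning position

Compute the nim-sum pairwise:
12 XOR 5 = 9
9 XOR 4 = 13
13 XOR 5 = 8
The nim-sum is 8 ≠ 0, so this is an N-position: the player to move can win.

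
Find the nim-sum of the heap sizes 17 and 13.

28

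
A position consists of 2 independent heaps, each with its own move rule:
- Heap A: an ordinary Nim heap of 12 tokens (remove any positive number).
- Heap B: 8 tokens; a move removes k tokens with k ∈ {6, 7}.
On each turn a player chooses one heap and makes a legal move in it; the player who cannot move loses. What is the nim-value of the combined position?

Heap A is a plain Nim heap of size 12, so its Grundy value is 12.
Grundy values for heap B (subtraction set {6, 7}):
g(0) = mex{} = 0
g(1) = mex{} = 0
g(2) = mex{} = 0
g(3) = mex{} = 0
g(4) = mex{} = 0
g(5) = mex{} = 0
g(6) = mex{0} = 1
g(7) = mex{0} = 1
g(8) = mex{0} = 1
So g(8) = 1.
The value of a disjunctive sum is the nim-sum of the parts.
Combined value = 12 ⊕ 1 = 13.

13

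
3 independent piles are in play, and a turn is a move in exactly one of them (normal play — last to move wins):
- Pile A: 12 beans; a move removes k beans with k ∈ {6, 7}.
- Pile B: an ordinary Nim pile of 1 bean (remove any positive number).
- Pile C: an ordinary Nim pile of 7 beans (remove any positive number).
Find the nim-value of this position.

4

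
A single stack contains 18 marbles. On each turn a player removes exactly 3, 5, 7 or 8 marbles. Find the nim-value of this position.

2

Build the Grundy sequence with g(k) = mex{g(k−s) : s ∈ {3, 5, 7, 8}, s ≤ k}:
k:     0  1  2  3  4  5  6  7  8  9 10 11 12 13 14 15 16 17 18
g(k):  0  0  0  1  1  1  2  2  2  3  3  0  0  0  1  1  1  2  2
So g(18) = 2.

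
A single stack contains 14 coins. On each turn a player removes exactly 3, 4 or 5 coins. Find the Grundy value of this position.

Grundy values for subtraction set {3, 4, 5}:
g(0) = mex{} = 0
g(1) = mex{} = 0
g(2) = mex{} = 0
g(3) = mex{0} = 1
g(4) = mex{0} = 1
g(5) = mex{0} = 1
g(6) = mex{0,1} = 2
g(7) = mex{0,1} = 2
g(8) = mex{1} = 0
g(9) = mex{1,2} = 0
g(10) = mex{1,2} = 0
g(11) = mex{0,2} = 1
g(12) = mex{0,2} = 1
g(13) = mex{0} = 1
g(14) = mex{0,1} = 2
So g(14) = 2.

2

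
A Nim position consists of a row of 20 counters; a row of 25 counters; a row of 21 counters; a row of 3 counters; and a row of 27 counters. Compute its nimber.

0

Nim-sum: 20 ⊕ 25 ⊕ 21 ⊕ 3 ⊕ 27 = 0.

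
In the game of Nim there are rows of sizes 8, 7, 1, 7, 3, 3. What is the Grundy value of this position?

Nim-sum: 8 XOR 7 XOR 1 XOR 7 XOR 3 XOR 3 = 9.

9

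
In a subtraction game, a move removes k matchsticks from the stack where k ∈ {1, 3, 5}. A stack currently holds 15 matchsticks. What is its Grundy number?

1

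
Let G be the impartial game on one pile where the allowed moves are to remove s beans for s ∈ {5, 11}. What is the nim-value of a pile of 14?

Grundy values for subtraction set {5, 11}:
g(0) = mex{} = 0
g(1) = mex{} = 0
g(2) = mex{} = 0
g(3) = mex{} = 0
g(4) = mex{} = 0
g(5) = mex{0} = 1
g(6) = mex{0} = 1
g(7) = mex{0} = 1
g(8) = mex{0} = 1
g(9) = mex{0} = 1
g(10) = mex{1} = 0
g(11) = mex{0,1} = 2
g(12) = mex{0,1} = 2
g(13) = mex{0,1} = 2
g(14) = mex{0,1} = 2
So g(14) = 2.

2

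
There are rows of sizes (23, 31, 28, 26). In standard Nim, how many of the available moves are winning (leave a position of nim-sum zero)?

3

Bitwise XOR of the heap sizes:
  10111  (23)
  11111  (31)
  11100  (28)
  11010  (26)
  -----
  01110  (14)
The overall nim-sum is X = 14. A row of size p has a winning move iff p XOR X < p (reduce it to p XOR X).
  23: 23 XOR 14 = 25 ≥ 23 — no move.
  31: 31 XOR 14 = 17 < 31 — winning move (to 17).
  28: 28 XOR 14 = 18 < 28 — winning move (to 18).
  26: 26 XOR 14 = 20 < 26 — winning move (to 20).
That gives 3 winning moves.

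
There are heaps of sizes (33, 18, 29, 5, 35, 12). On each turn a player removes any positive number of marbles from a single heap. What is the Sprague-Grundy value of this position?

Nim-sum: 33 ⊕ 18 ⊕ 29 ⊕ 5 ⊕ 35 ⊕ 12 = 4.

4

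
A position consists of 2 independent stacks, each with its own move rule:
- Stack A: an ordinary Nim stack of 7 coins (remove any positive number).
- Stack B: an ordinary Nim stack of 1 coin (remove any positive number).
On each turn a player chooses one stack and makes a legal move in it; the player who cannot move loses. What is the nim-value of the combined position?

Stack A is a plain Nim stack of size 7, so its Grundy value is 7.
Stack B is a plain Nim stack of size 1, so its Grundy value is 1.
The value of a disjunctive sum is the nim-sum of the parts.
Combined value = 7 ⊕ 1 = 6.

6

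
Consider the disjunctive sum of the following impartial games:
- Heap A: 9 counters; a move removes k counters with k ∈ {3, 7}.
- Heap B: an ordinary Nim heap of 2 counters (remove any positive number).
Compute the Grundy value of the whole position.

Grundy values for heap A (subtraction set {3, 7}):
g(0) = mex{} = 0
g(1) = mex{} = 0
g(2) = mex{} = 0
g(3) = mex{0} = 1
g(4) = mex{0} = 1
g(5) = mex{0} = 1
g(6) = mex{1} = 0
g(7) = mex{0,1} = 2
g(8) = mex{0,1} = 2
g(9) = mex{0} = 1
So g(9) = 1.
Heap B is a plain Nim heap of size 2, so its Grundy value is 2.
By the Sprague-Grundy theorem, the Grundy value of a sum of independent games is the XOR of the component values.
Combined value = 1 ⊕ 2 = 3.

3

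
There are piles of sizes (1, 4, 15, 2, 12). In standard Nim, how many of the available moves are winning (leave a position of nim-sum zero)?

3

Nim-sum: 1 ^ 4 ^ 15 ^ 2 ^ 12 = 4.
The overall nim-sum is X = 4. A pile of size p has a winning move iff p XOR X < p (reduce it to p XOR X).
  1: 1 XOR 4 = 5 ≥ 1 — no move.
  4: 4 XOR 4 = 0 < 4 — winning move (to 0).
  15: 15 XOR 4 = 11 < 15 — winning move (to 11).
  2: 2 XOR 4 = 6 ≥ 2 — no move.
  12: 12 XOR 4 = 8 < 12 — winning move (to 8).
That gives 3 winning moves.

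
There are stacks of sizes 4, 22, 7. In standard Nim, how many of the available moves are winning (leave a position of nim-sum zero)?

1

Bitwise XOR of the heap sizes:
  00100  (4)
  10110  (22)
  00111  (7)
  -----
  10101  (21)
The overall nim-sum is X = 21. A stack of size p has a winning move iff p XOR X < p (reduce it to p XOR X).
  4: 4 XOR 21 = 17 ≥ 4 — no move.
  22: 22 XOR 21 = 3 < 22 — winning move (to 3).
  7: 7 XOR 21 = 18 ≥ 7 — no move.
That gives 1 winning move.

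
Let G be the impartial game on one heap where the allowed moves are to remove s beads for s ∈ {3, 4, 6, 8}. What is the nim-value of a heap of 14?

Build the Grundy sequence with g(k) = mex{g(k−s) : s ∈ {3, 4, 6, 8}, s ≤ k}:
g(0) = mex{} = 0
g(1) = mex{} = 0
g(2) = mex{} = 0
g(3) = mex{0} = 1
g(4) = mex{0} = 1
g(5) = mex{0} = 1
g(6) = mex{0,1} = 2
g(7) = mex{0,1} = 2
g(8) = mex{0,1} = 2
g(9) = mex{0,1,2} = 3
g(10) = mex{0,1,2} = 3
g(11) = mex{1,2} = 0
g(12) = mex{1,2,3} = 0
g(13) = mex{1,2,3} = 0
g(14) = mex{0,2,3} = 1
So g(14) = 1.

1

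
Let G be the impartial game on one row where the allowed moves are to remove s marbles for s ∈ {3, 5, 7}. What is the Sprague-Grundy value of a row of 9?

Compute g(0), g(1), … for moves {3, 5, 7}:
g(0) = mex{} = 0
g(1) = mex{} = 0
g(2) = mex{} = 0
g(3) = mex{0} = 1
g(4) = mex{0} = 1
g(5) = mex{0} = 1
g(6) = mex{0,1} = 2
g(7) = mex{0,1} = 2
g(8) = mex{0,1} = 2
g(9) = mex{0,1,2} = 3
So g(9) = 3.

3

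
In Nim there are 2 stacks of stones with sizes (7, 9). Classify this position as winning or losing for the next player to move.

Winning position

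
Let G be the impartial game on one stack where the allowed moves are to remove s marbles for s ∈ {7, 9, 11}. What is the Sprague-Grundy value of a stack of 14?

Grundy values for subtraction set {7, 9, 11}:
g(0) = mex{} = 0
g(1) = mex{} = 0
g(2) = mex{} = 0
g(3) = mex{} = 0
g(4) = mex{} = 0
g(5) = mex{} = 0
g(6) = mex{} = 0
g(7) = mex{0} = 1
g(8) = mex{0} = 1
g(9) = mex{0} = 1
g(10) = mex{0} = 1
g(11) = mex{0} = 1
g(12) = mex{0} = 1
g(13) = mex{0} = 1
g(14) = mex{0,1} = 2
So g(14) = 2.

2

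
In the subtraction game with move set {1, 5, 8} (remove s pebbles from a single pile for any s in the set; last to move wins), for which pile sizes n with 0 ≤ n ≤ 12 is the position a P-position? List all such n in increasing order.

Grundy values for subtraction set {1, 5, 8}:
k:     0  1  2  3  4  5  6  7  8  9 10 11 12
g(k):  0  1  0  1  0  1  0  1  2  3  2  3  2
The P-positions (g = 0) in 0..12 are 0, 2, 4, 6.

0, 2, 4, 6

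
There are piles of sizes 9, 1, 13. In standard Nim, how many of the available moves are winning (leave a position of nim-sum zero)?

1

Compute the nim-sum pairwise:
9 ^ 1 = 8
8 ^ 13 = 5
The overall nim-sum is X = 5. A pile of size p has a winning move iff p XOR X < p (reduce it to p XOR X).
  9: 9 XOR 5 = 12 ≥ 9 — no move.
  1: 1 XOR 5 = 4 ≥ 1 — no move.
  13: 13 XOR 5 = 8 < 13 — winning move (to 8).
That gives 1 winning move.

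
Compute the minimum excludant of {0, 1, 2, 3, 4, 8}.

5

The values 0, 1, 2, 3, 4 are all present; 5 is the first non-negative integer missing from the set.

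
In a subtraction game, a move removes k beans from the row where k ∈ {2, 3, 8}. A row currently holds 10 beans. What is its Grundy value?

0

Compute g(0), g(1), … for moves {2, 3, 8}:
g(0) = mex{} = 0
g(1) = mex{} = 0
g(2) = mex{0} = 1
g(3) = mex{0} = 1
g(4) = mex{0,1} = 2
g(5) = mex{1} = 0
g(6) = mex{1,2} = 0
g(7) = mex{0,2} = 1
g(8) = mex{0} = 1
g(9) = mex{0,1} = 2
g(10) = mex{1} = 0
So g(10) = 0.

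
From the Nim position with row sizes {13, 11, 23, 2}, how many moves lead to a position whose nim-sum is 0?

1

Nim-sum: 13 ^ 11 ^ 23 ^ 2 = 19.
The overall nim-sum is X = 19. A row of size p has a winning move iff p XOR X < p (reduce it to p XOR X).
  13: 13 XOR 19 = 30 ≥ 13 — no move.
  11: 11 XOR 19 = 24 ≥ 11 — no move.
  23: 23 XOR 19 = 4 < 23 — winning move (to 4).
  2: 2 XOR 19 = 17 ≥ 2 — no move.
That gives 1 winning move.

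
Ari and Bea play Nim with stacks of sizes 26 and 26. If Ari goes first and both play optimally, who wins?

Bea wins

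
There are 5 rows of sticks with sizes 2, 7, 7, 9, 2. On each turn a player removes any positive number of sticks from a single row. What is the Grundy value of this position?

9

Write each in binary and XOR column by column:
  0010  (2)
  0111  (7)
  0111  (7)
  1001  (9)
  0010  (2)
  ----
  1001  (9)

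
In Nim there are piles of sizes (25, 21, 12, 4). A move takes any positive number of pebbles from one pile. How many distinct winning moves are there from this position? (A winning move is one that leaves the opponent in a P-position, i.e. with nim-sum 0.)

In binary:
  11001  (25)
  10101  (21)
  01100  (12)
  00100  (4)
  -----
  00100  (4)
The overall nim-sum is X = 4. A pile of size p has a winning move iff p XOR X < p (reduce it to p XOR X).
  25: 25 XOR 4 = 29 ≥ 25 — no move.
  21: 21 XOR 4 = 17 < 21 — winning move (to 17).
  12: 12 XOR 4 = 8 < 12 — winning move (to 8).
  4: 4 XOR 4 = 0 < 4 — winning move (to 0).
That gives 3 winning moves.

3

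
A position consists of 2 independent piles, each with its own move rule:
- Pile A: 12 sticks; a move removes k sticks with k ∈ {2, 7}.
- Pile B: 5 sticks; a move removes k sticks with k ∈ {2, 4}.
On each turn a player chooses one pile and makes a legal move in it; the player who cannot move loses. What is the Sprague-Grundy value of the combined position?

3

Build the Grundy sequence for pile A with g(k) = mex{g(k−s) : s ∈ {2, 7}, s ≤ k}:
k:     0  1  2  3  4  5  6  7  8  9 10 11 12
g(k):  0  0  1  1  0  0  1  1  2  0  0  1  1
So g(12) = 1.
Grundy values for pile B (subtraction set {2, 4}):
k:     0  1  2  3  4  5
g(k):  0  0  1  1  2  2
So g(5) = 2.
By the Sprague-Grundy theorem, the Grundy value of a sum of independent games is the XOR of the component values.
Combined value = 1 XOR 2 = 3.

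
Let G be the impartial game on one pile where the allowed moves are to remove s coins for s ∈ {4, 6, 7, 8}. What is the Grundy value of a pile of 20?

2

Build the Grundy sequence with g(k) = mex{g(k−s) : s ∈ {4, 6, 7, 8}, s ≤ k}:
k:     0  1  2  3  4  5  6  7  8  9 10 11 12 13 14 15 16 17 18 19 20
g(k):  0  0  0  0  1  1  1  1  2  2  2  2  0  0  0  0  1  1  1  1  2
So g(20) = 2.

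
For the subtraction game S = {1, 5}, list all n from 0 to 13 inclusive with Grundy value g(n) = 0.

0, 2, 4, 6, 8, 10, 12

Compute g(0), g(1), … for moves {1, 5}:
g(0) = mex{} = 0
g(1) = mex{0} = 1
g(2) = mex{1} = 0
g(3) = mex{0} = 1
g(4) = mex{1} = 0
g(5) = mex{0} = 1
g(6) = mex{1} = 0
g(7) = mex{0} = 1
g(8) = mex{1} = 0
g(9) = mex{0} = 1
g(10) = mex{1} = 0
g(11) = mex{0} = 1
g(12) = mex{1} = 0
g(13) = mex{0} = 1
The P-positions (g = 0) in 0..13 are 0, 2, 4, 6, 8, 10, 12.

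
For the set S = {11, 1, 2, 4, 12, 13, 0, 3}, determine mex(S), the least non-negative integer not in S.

The values 0, 1, 2, 3, 4 are all present; 5 is the first non-negative integer missing from the set.

5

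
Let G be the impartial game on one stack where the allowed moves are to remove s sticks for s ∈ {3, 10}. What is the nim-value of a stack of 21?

0

Compute g(0), g(1), … for moves {3, 10}:
k:     0  1  2  3  4  5  6  7  8  9 10 11 12 13 14 15 16 17 18 19 20 21
g(k):  0  0  0  1  1  1  0  0  0  1  1  1  2  0  0  0  1  1  1  0  0  0
So g(21) = 0.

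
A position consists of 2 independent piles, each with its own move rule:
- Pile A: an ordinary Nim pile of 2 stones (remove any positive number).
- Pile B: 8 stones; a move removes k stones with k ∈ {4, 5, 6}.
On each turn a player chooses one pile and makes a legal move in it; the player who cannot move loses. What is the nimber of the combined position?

0

Pile A is a plain Nim pile of size 2, so its Grundy value is 2.
Build the Grundy sequence for pile B with g(k) = mex{g(k−s) : s ∈ {4, 5, 6}, s ≤ k}:
k:     0  1  2  3  4  5  6  7  8
g(k):  0  0  0  0  1  1  1  1  2
So g(8) = 2.
The value of a disjunctive sum is the nim-sum of the parts.
Combined value = 2 ⊕ 2 = 0.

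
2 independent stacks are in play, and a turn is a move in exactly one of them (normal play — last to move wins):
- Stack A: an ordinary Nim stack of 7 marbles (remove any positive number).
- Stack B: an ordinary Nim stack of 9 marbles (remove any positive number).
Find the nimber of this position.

Stack A is a plain Nim stack of size 7, so its Grundy value is 7.
Stack B is a plain Nim stack of size 9, so its Grundy value is 9.
By the Sprague-Grundy theorem, the Grundy value of a sum of independent games is the XOR of the component values.
Combined value = 7 XOR 9 = 14.

14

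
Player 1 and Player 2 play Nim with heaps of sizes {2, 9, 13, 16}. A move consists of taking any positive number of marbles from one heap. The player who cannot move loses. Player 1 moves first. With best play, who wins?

Player 1 wins

Compute the nim-sum pairwise:
2 ⊕ 9 = 11
11 ⊕ 13 = 6
6 ⊕ 16 = 22
The nim-sum is 22 ≠ 0, so this is an N-position: the player to move can win; Player 1 has a winning move.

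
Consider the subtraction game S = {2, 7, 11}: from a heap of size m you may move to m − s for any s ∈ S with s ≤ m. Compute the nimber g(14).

0

Build the Grundy sequence with g(k) = mex{g(k−s) : s ∈ {2, 7, 11}, s ≤ k}:
k:     0  1  2  3  4  5  6  7  8  9 10 11 12 13 14
g(k):  0  0  1  1  0  0  1  1  2  0  0  1  1  0  0
So g(14) = 0.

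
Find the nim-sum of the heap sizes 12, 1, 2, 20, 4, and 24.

Compute the nim-sum pairwise:
12 XOR 1 = 13
13 XOR 2 = 15
15 XOR 20 = 27
27 XOR 4 = 31
31 XOR 24 = 7

7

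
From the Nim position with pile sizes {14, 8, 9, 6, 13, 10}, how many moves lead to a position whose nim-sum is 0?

Nim-sum: 14 ⊕ 8 ⊕ 9 ⊕ 6 ⊕ 13 ⊕ 10 = 14.
The overall nim-sum is X = 14. A pile of size p has a winning move iff p XOR X < p (reduce it to p XOR X).
  14: 14 XOR 14 = 0 < 14 — winning move (to 0).
  8: 8 XOR 14 = 6 < 8 — winning move (to 6).
  9: 9 XOR 14 = 7 < 9 — winning move (to 7).
  6: 6 XOR 14 = 8 ≥ 6 — no move.
  13: 13 XOR 14 = 3 < 13 — winning move (to 3).
  10: 10 XOR 14 = 4 < 10 — winning move (to 4).
That gives 5 winning moves.

5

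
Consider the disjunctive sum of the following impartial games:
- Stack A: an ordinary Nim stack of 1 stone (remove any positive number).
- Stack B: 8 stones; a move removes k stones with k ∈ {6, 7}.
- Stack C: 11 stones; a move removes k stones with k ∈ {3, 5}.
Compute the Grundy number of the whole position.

1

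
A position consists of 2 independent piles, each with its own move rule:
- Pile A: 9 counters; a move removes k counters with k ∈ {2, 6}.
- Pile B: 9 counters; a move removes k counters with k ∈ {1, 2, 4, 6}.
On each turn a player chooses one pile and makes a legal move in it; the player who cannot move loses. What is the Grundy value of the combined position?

For pile A, compute g(0), g(1), … with moves {2, 6}:
g(0) = mex{} = 0
g(1) = mex{} = 0
g(2) = mex{0} = 1
g(3) = mex{0} = 1
g(4) = mex{1} = 0
g(5) = mex{1} = 0
g(6) = mex{0} = 1
g(7) = mex{0} = 1
g(8) = mex{1} = 0
g(9) = mex{1} = 0
So g(9) = 0.
For pile B, compute g(0), g(1), … with moves {1, 2, 4, 6}:
g(0) = mex{} = 0
g(1) = mex{0} = 1
g(2) = mex{0,1} = 2
g(3) = mex{1,2} = 0
g(4) = mex{0,2} = 1
g(5) = mex{0,1} = 2
g(6) = mex{0,1,2} = 3
g(7) = mex{0,1,2,3} = 4
g(8) = mex{1,2,3,4} = 0
g(9) = mex{0,2,4} = 1
So g(9) = 1.
The value of a disjunctive sum is the nim-sum of the parts.
Combined value = 0 XOR 1 = 1.

1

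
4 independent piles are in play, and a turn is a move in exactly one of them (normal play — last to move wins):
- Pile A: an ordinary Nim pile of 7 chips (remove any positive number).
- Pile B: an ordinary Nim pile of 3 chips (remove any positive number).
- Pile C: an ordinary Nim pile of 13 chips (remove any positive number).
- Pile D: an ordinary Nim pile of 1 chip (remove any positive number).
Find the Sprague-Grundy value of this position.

Pile A is a plain Nim pile of size 7, so its Grundy value is 7.
Pile B is a plain Nim pile of size 3, so its Grundy value is 3.
Pile C is a plain Nim pile of size 13, so its Grundy value is 13.
Pile D is a plain Nim pile of size 1, so its Grundy value is 1.
By the Sprague-Grundy theorem, the Grundy value of a sum of independent games is the XOR of the component values.
Combined value = 7 ⊕ 3 ⊕ 13 ⊕ 1 = 8.

8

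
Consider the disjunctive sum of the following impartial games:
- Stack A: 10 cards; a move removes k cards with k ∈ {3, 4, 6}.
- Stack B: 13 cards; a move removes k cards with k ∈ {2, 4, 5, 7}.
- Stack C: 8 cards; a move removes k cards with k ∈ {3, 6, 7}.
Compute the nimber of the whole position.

Build the Grundy sequence for stack A with g(k) = mex{g(k−s) : s ∈ {3, 4, 6}, s ≤ k}:
g(0) = mex{} = 0
g(1) = mex{} = 0
g(2) = mex{} = 0
g(3) = mex{0} = 1
g(4) = mex{0} = 1
g(5) = mex{0} = 1
g(6) = mex{0,1} = 2
g(7) = mex{0,1} = 2
g(8) = mex{0,1} = 2
g(9) = mex{1,2} = 0
g(10) = mex{1,2} = 0
So g(10) = 0.
Grundy values for stack B (subtraction set {2, 4, 5, 7}):
g(0) = mex{} = 0
g(1) = mex{} = 0
g(2) = mex{0} = 1
g(3) = mex{0} = 1
g(4) = mex{0,1} = 2
g(5) = mex{0,1} = 2
g(6) = mex{0,1,2} = 3
g(7) = mex{0,1,2} = 3
g(8) = mex{0,1,2,3} = 4
g(9) = mex{1,2,3} = 0
g(10) = mex{1,2,3,4} = 0
g(11) = mex{0,2,3} = 1
g(12) = mex{0,2,3,4} = 1
g(13) = mex{0,1,3,4} = 2
So g(13) = 2.
Build the Grundy sequence for stack C with g(k) = mex{g(k−s) : s ∈ {3, 6, 7}, s ≤ k}:
g(0) = mex{} = 0
g(1) = mex{} = 0
g(2) = mex{} = 0
g(3) = mex{0} = 1
g(4) = mex{0} = 1
g(5) = mex{0} = 1
g(6) = mex{0,1} = 2
g(7) = mex{0,1} = 2
g(8) = mex{0,1} = 2
So g(8) = 2.
By the Sprague-Grundy theorem, the Grundy value of a sum of independent games is the XOR of the component values.
Combined value = 0 XOR 2 XOR 2 = 0.

0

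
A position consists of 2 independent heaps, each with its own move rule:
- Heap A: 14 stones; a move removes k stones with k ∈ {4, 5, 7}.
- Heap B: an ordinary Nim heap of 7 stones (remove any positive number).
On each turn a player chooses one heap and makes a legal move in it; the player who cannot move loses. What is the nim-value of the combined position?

7

Build the Grundy sequence for heap A with g(k) = mex{g(k−s) : s ∈ {4, 5, 7}, s ≤ k}:
k:     0  1  2  3  4  5  6  7  8  9 10 11 12 13 14
g(k):  0  0  0  0  1  1  1  1  2  2  2  0  0  0  0
So g(14) = 0.
Heap B is a plain Nim heap of size 7, so its Grundy value is 7.
The value of a disjunctive sum is the nim-sum of the parts.
Combined value = 0 XOR 7 = 7.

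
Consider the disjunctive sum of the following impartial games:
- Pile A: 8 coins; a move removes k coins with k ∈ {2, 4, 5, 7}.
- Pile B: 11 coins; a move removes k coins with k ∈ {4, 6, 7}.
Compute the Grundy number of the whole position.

4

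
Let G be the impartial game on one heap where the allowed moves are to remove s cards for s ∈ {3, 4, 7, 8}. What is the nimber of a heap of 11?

0

Build the Grundy sequence with g(k) = mex{g(k−s) : s ∈ {3, 4, 7, 8}, s ≤ k}:
k:     0  1  2  3  4  5  6  7  8  9 10 11
g(k):  0  0  0  1  1  1  2  2  2  3  3  0
So g(11) = 0.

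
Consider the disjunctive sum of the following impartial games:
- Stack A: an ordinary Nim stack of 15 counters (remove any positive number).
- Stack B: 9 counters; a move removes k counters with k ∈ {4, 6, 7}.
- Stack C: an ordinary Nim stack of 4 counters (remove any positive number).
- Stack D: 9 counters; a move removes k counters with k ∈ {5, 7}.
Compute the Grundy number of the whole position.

8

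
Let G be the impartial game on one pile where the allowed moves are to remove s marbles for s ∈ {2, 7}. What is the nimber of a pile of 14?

0

Grundy values for subtraction set {2, 7}:
k:     0  1  2  3  4  5  6  7  8  9 10 11 12 13 14
g(k):  0  0  1  1  0  0  1  1  2  0  0  1  1  0  0
So g(14) = 0.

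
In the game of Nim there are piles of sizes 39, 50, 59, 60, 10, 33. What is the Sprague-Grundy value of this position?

Nim-sum: 39 ^ 50 ^ 59 ^ 60 ^ 10 ^ 33 = 57.

57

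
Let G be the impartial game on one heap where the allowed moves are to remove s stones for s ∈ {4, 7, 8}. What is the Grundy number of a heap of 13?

Grundy values for subtraction set {4, 7, 8}:
k:     0  1  2  3  4  5  6  7  8  9 10 11 12 13
g(k):  0  0  0  0  1  1  1  1  2  2  2  2  0  0
So g(13) = 0.

0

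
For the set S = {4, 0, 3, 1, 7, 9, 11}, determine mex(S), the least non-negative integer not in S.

2

The values 0, 1 are all present; 2 is the first non-negative integer missing from the set.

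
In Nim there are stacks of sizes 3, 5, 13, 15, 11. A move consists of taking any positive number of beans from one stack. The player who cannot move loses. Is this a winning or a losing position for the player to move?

Winning position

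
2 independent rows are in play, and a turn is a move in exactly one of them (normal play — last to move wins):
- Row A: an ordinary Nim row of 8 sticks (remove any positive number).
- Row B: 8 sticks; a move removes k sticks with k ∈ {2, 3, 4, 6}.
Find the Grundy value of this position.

8

Row A is a plain Nim row of size 8, so its Grundy value is 8.
For row B, compute g(0), g(1), … with moves {2, 3, 4, 6}:
g(0) = mex{} = 0
g(1) = mex{} = 0
g(2) = mex{0} = 1
g(3) = mex{0} = 1
g(4) = mex{0,1} = 2
g(5) = mex{0,1} = 2
g(6) = mex{0,1,2} = 3
g(7) = mex{0,1,2} = 3
g(8) = mex{1,2,3} = 0
So g(8) = 0.
The value of a disjunctive sum is the nim-sum of the parts.
Combined value = 8 XOR 0 = 8.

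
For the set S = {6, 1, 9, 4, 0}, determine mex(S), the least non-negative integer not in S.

The values 0, 1 are all present; 2 is the first non-negative integer missing from the set.

2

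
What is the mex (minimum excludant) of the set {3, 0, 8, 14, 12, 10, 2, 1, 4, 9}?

The values 0, 1, 2, 3, 4 are all present; 5 is the first non-negative integer missing from the set.

5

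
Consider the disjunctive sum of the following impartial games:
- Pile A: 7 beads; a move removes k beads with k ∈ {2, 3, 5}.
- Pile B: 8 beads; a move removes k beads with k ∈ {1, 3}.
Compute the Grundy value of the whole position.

0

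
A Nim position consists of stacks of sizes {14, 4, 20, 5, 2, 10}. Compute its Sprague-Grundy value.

Nim-sum: 14 ⊕ 4 ⊕ 20 ⊕ 5 ⊕ 2 ⊕ 10 = 19.

19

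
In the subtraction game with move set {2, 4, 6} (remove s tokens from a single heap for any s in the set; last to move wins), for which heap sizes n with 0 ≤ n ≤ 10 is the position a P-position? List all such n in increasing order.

0, 1, 8, 9

Compute g(0), g(1), … for moves {2, 4, 6}:
g(0) = mex{} = 0
g(1) = mex{} = 0
g(2) = mex{0} = 1
g(3) = mex{0} = 1
g(4) = mex{0,1} = 2
g(5) = mex{0,1} = 2
g(6) = mex{0,1,2} = 3
g(7) = mex{0,1,2} = 3
g(8) = mex{1,2,3} = 0
g(9) = mex{1,2,3} = 0
g(10) = mex{0,2,3} = 1
The P-positions (g = 0) in 0..10 are 0, 1, 8, 9.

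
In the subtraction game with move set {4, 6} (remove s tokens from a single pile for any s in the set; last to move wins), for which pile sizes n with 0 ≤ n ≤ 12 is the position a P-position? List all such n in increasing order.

0, 1, 2, 3, 10, 11, 12

Build the Grundy sequence with g(k) = mex{g(k−s) : s ∈ {4, 6}, s ≤ k}:
g(0) = mex{} = 0
g(1) = mex{} = 0
g(2) = mex{} = 0
g(3) = mex{} = 0
g(4) = mex{0} = 1
g(5) = mex{0} = 1
g(6) = mex{0} = 1
g(7) = mex{0} = 1
g(8) = mex{0,1} = 2
g(9) = mex{0,1} = 2
g(10) = mex{1} = 0
g(11) = mex{1} = 0
g(12) = mex{1,2} = 0
The P-positions (g = 0) in 0..12 are 0, 1, 2, 3, 10, 11, 12.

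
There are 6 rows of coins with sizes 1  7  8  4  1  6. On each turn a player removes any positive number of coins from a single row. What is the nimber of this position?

13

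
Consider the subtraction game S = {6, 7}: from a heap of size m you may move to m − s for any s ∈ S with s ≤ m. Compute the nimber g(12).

2

Grundy values for subtraction set {6, 7}:
g(0) = mex{} = 0
g(1) = mex{} = 0
g(2) = mex{} = 0
g(3) = mex{} = 0
g(4) = mex{} = 0
g(5) = mex{} = 0
g(6) = mex{0} = 1
g(7) = mex{0} = 1
g(8) = mex{0} = 1
g(9) = mex{0} = 1
g(10) = mex{0} = 1
g(11) = mex{0} = 1
g(12) = mex{0,1} = 2
So g(12) = 2.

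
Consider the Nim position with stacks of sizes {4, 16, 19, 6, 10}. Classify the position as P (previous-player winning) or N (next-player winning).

N-position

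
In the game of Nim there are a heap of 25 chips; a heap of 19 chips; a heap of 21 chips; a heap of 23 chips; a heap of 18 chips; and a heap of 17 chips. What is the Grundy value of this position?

Write each in binary and XOR column by column:
  11001  (25)
  10011  (19)
  10101  (21)
  10111  (23)
  10010  (18)
  10001  (17)
  -----
  01011  (11)

11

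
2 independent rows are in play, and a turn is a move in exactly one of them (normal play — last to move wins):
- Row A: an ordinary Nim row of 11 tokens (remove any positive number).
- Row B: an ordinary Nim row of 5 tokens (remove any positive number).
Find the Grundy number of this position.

14

Row A is a plain Nim row of size 11, so its Grundy value is 11.
Row B is a plain Nim row of size 5, so its Grundy value is 5.
The value of a disjunctive sum is the nim-sum of the parts.
Combined value = 11 ⊕ 5 = 14.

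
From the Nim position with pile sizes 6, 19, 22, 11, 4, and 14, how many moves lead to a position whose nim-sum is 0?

Bitwise XOR of the heap sizes:
  00110  (6)
  10011  (19)
  10110  (22)
  01011  (11)
  00100  (4)
  01110  (14)
  -----
  00010  (2)
The overall nim-sum is X = 2. A pile of size p has a winning move iff p XOR X < p (reduce it to p XOR X).
  6: 6 XOR 2 = 4 < 6 — winning move (to 4).
  19: 19 XOR 2 = 17 < 19 — winning move (to 17).
  22: 22 XOR 2 = 20 < 22 — winning move (to 20).
  11: 11 XOR 2 = 9 < 11 — winning move (to 9).
  4: 4 XOR 2 = 6 ≥ 4 — no move.
  14: 14 XOR 2 = 12 < 14 — winning move (to 12).
That gives 5 winning moves.

5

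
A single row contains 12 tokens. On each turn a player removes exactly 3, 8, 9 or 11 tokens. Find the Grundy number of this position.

2

Grundy values for subtraction set {3, 8, 9, 11}:
k:     0  1  2  3  4  5  6  7  8  9 10 11 12
g(k):  0  0  0  1  1  1  0  0  2  1  1  3  2
So g(12) = 2.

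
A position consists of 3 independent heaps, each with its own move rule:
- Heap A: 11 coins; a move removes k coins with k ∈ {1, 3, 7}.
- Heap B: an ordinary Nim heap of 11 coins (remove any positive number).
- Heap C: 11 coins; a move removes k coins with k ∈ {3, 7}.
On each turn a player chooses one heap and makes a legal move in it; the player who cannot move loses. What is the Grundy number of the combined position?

10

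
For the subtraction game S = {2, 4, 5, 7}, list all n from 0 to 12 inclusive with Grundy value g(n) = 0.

Grundy values for subtraction set {2, 4, 5, 7}:
g(0) = mex{} = 0
g(1) = mex{} = 0
g(2) = mex{0} = 1
g(3) = mex{0} = 1
g(4) = mex{0,1} = 2
g(5) = mex{0,1} = 2
g(6) = mex{0,1,2} = 3
g(7) = mex{0,1,2} = 3
g(8) = mex{0,1,2,3} = 4
g(9) = mex{1,2,3} = 0
g(10) = mex{1,2,3,4} = 0
g(11) = mex{0,2,3} = 1
g(12) = mex{0,2,3,4} = 1
The P-positions (g = 0) in 0..12 are 0, 1, 9, 10.

0, 1, 9, 10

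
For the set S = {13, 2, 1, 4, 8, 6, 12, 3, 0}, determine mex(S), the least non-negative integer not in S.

5

The values 0, 1, 2, 3, 4 are all present; 5 is the first non-negative integer missing from the set.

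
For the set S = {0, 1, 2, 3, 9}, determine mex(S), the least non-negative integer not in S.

The values 0, 1, 2, 3 are all present; 4 is the first non-negative integer missing from the set.

4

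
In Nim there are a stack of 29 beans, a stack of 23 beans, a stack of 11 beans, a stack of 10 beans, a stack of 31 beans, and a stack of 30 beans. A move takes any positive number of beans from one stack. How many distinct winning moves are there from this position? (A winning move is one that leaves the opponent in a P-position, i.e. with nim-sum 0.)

5

Nim-sum: 29 ^ 23 ^ 11 ^ 10 ^ 31 ^ 30 = 10.
The overall nim-sum is X = 10. A stack of size p has a winning move iff p XOR X < p (reduce it to p XOR X).
  29: 29 XOR 10 = 23 < 29 — winning move (to 23).
  23: 23 XOR 10 = 29 ≥ 23 — no move.
  11: 11 XOR 10 = 1 < 11 — winning move (to 1).
  10: 10 XOR 10 = 0 < 10 — winning move (to 0).
  31: 31 XOR 10 = 21 < 31 — winning move (to 21).
  30: 30 XOR 10 = 20 < 30 — winning move (to 20).
That gives 5 winning moves.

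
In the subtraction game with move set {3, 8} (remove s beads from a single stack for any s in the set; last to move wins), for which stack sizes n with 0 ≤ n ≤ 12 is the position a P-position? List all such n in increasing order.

Grundy values for subtraction set {3, 8}:
g(0) = mex{} = 0
g(1) = mex{} = 0
g(2) = mex{} = 0
g(3) = mex{0} = 1
g(4) = mex{0} = 1
g(5) = mex{0} = 1
g(6) = mex{1} = 0
g(7) = mex{1} = 0
g(8) = mex{0,1} = 2
g(9) = mex{0} = 1
g(10) = mex{0} = 1
g(11) = mex{1,2} = 0
g(12) = mex{1} = 0
The P-positions (g = 0) in 0..12 are 0, 1, 2, 6, 7, 11, 12.

0, 1, 2, 6, 7, 11, 12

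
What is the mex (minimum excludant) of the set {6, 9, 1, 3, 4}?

0

0 is not in the set, so the mex is 0.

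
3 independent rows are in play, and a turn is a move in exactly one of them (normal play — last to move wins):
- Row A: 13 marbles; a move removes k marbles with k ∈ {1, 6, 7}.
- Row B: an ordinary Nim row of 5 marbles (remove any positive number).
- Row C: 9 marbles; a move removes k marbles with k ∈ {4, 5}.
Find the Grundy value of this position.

4

Build the Grundy sequence for row A with g(k) = mex{g(k−s) : s ∈ {1, 6, 7}, s ≤ k}:
g(0) = mex{} = 0
g(1) = mex{0} = 1
g(2) = mex{1} = 0
g(3) = mex{0} = 1
g(4) = mex{1} = 0
g(5) = mex{0} = 1
g(6) = mex{0,1} = 2
g(7) = mex{0,1,2} = 3
g(8) = mex{0,1,3} = 2
g(9) = mex{0,1,2} = 3
g(10) = mex{0,1,3} = 2
g(11) = mex{0,1,2} = 3
g(12) = mex{1,2,3} = 0
g(13) = mex{0,2,3} = 1
So g(13) = 1.
Row B is a plain Nim row of size 5, so its Grundy value is 5.
Build the Grundy sequence for row C with g(k) = mex{g(k−s) : s ∈ {4, 5}, s ≤ k}:
k:     0  1  2  3  4  5  6  7  8  9
g(k):  0  0  0  0  1  1  1  1  2  0
So g(9) = 0.
By the Sprague-Grundy theorem, the Grundy value of a sum of independent games is the XOR of the component values.
Combined value = 1 XOR 5 XOR 0 = 4.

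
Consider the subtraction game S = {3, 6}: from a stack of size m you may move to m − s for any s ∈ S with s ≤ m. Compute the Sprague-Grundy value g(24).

Compute g(0), g(1), … for moves {3, 6}:
k:     0  1  2  3  4  5  6  7  8  9 10 11 12 13 14 15 16 17 18 19 20 21 22 23 24
g(k):  0  0  0  1  1  1  2  2  2  0  0  0  1  1  1  2  2  2  0  0  0  1  1  1  2
So g(24) = 2.

2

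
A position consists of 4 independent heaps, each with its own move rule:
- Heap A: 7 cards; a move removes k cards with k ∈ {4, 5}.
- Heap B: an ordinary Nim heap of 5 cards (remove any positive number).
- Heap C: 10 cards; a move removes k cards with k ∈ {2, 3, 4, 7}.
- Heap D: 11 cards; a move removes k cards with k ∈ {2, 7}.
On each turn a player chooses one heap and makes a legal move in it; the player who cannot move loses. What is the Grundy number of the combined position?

Build the Grundy sequence for heap A with g(k) = mex{g(k−s) : s ∈ {4, 5}, s ≤ k}:
g(0) = mex{} = 0
g(1) = mex{} = 0
g(2) = mex{} = 0
g(3) = mex{} = 0
g(4) = mex{0} = 1
g(5) = mex{0} = 1
g(6) = mex{0} = 1
g(7) = mex{0} = 1
So g(7) = 1.
Heap B is a plain Nim heap of size 5, so its Grundy value is 5.
For heap C, compute g(0), g(1), … with moves {2, 3, 4, 7}:
g(0) = mex{} = 0
g(1) = mex{} = 0
g(2) = mex{0} = 1
g(3) = mex{0} = 1
g(4) = mex{0,1} = 2
g(5) = mex{0,1} = 2
g(6) = mex{1,2} = 0
g(7) = mex{0,1,2} = 3
g(8) = mex{0,2} = 1
g(9) = mex{0,1,2,3} = 4
g(10) = mex{0,1,3} = 2
So g(10) = 2.
Build the Grundy sequence for heap D with g(k) = mex{g(k−s) : s ∈ {2, 7}, s ≤ k}:
g(0) = mex{} = 0
g(1) = mex{} = 0
g(2) = mex{0} = 1
g(3) = mex{0} = 1
g(4) = mex{1} = 0
g(5) = mex{1} = 0
g(6) = mex{0} = 1
g(7) = mex{0} = 1
g(8) = mex{0,1} = 2
g(9) = mex{1} = 0
g(10) = mex{1,2} = 0
g(11) = mex{0} = 1
So g(11) = 1.
By the Sprague-Grundy theorem, the Grundy value of a sum of independent games is the XOR of the component values.
Combined value = 1 XOR 5 XOR 2 XOR 1 = 7.

7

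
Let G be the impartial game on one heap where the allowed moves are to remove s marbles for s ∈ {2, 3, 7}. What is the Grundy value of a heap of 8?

1

Grundy values for subtraction set {2, 3, 7}:
k:     0  1  2  3  4  5  6  7  8
g(k):  0  0  1  1  2  0  0  1  1
So g(8) = 1.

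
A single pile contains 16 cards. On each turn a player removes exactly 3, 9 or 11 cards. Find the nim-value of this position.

3

Compute g(0), g(1), … for moves {3, 9, 11}:
k:     0  1  2  3  4  5  6  7  8  9 10 11 12 13 14 15 16
g(k):  0  0  0  1  1  1  0  0  0  1  1  1  2  2  0  3  3
So g(16) = 3.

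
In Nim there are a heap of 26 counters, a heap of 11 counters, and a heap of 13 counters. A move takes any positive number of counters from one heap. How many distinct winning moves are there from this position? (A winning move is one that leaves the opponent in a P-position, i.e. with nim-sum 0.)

Bitwise XOR of the heap sizes:
  11010  (26)
  01011  (11)
  01101  (13)
  -----
  11100  (28)
The overall nim-sum is X = 28. A heap of size p has a winning move iff p XOR X < p (reduce it to p XOR X).
  26: 26 XOR 28 = 6 < 26 — winning move (to 6).
  11: 11 XOR 28 = 23 ≥ 11 — no move.
  13: 13 XOR 28 = 17 ≥ 13 — no move.
That gives 1 winning move.

1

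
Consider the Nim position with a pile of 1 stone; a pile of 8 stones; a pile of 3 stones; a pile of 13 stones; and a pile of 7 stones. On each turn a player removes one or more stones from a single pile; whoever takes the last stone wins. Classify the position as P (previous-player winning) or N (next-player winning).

P-position

Nim-sum: 1 ⊕ 8 ⊕ 3 ⊕ 13 ⊕ 7 = 0.
The nim-sum is 0, so this is a P-position: the player to move is in a losing position under optimal play.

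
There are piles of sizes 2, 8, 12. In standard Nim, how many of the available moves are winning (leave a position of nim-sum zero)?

Nim-sum: 2 XOR 8 XOR 12 = 6.
The overall nim-sum is X = 6. A pile of size p has a winning move iff p XOR X < p (reduce it to p XOR X).
  2: 2 XOR 6 = 4 ≥ 2 — no move.
  8: 8 XOR 6 = 14 ≥ 8 — no move.
  12: 12 XOR 6 = 10 < 12 — winning move (to 10).
That gives 1 winning move.

1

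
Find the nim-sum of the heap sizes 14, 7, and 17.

Compute the nim-sum pairwise:
14 ⊕ 7 = 9
9 ⊕ 17 = 24

24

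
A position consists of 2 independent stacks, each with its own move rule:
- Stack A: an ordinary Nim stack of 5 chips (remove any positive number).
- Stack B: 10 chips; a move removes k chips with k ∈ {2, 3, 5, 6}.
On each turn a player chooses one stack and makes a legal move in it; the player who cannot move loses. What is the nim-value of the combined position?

Stack A is a plain Nim stack of size 5, so its Grundy value is 5.
Grundy values for stack B (subtraction set {2, 3, 5, 6}):
k:     0  1  2  3  4  5  6  7  8  9 10
g(k):  0  0  1  1  2  2  3  3  0  0  1
So g(10) = 1.
By the Sprague-Grundy theorem, the Grundy value of a sum of independent games is the XOR of the component values.
Combined value = 5 XOR 1 = 4.

4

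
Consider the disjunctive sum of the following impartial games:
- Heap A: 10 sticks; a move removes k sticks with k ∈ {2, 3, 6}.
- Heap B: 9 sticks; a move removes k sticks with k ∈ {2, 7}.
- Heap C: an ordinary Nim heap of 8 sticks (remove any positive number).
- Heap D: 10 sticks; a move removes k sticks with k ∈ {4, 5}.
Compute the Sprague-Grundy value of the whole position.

Build the Grundy sequence for heap A with g(k) = mex{g(k−s) : s ∈ {2, 3, 6}, s ≤ k}:
k:     0  1  2  3  4  5  6  7  8  9 10
g(k):  0  0  1  1  2  0  3  1  2  0  0
So g(10) = 0.
Grundy values for heap B (subtraction set {2, 7}):
g(0) = mex{} = 0
g(1) = mex{} = 0
g(2) = mex{0} = 1
g(3) = mex{0} = 1
g(4) = mex{1} = 0
g(5) = mex{1} = 0
g(6) = mex{0} = 1
g(7) = mex{0} = 1
g(8) = mex{0,1} = 2
g(9) = mex{1} = 0
So g(9) = 0.
Heap C is a plain Nim heap of size 8, so its Grundy value is 8.
Grundy values for heap D (subtraction set {4, 5}):
g(0) = mex{} = 0
g(1) = mex{} = 0
g(2) = mex{} = 0
g(3) = mex{} = 0
g(4) = mex{0} = 1
g(5) = mex{0} = 1
g(6) = mex{0} = 1
g(7) = mex{0} = 1
g(8) = mex{0,1} = 2
g(9) = mex{1} = 0
g(10) = mex{1} = 0
So g(10) = 0.
The value of a disjunctive sum is the nim-sum of the parts.
Combined value = 0 XOR 0 XOR 8 XOR 0 = 8.

8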